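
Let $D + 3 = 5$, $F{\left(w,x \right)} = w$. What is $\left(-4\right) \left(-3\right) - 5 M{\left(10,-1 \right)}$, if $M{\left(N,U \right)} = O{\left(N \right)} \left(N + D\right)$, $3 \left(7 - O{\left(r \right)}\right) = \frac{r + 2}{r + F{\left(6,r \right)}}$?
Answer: $-393$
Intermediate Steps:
$O{\left(r \right)} = 7 - \frac{2 + r}{3 \left(6 + r\right)}$ ($O{\left(r \right)} = 7 - \frac{\left(r + 2\right) \frac{1}{r + 6}}{3} = 7 - \frac{\left(2 + r\right) \frac{1}{6 + r}}{3} = 7 - \frac{\frac{1}{6 + r} \left(2 + r\right)}{3} = 7 - \frac{2 + r}{3 \left(6 + r\right)}$)
$D = 2$ ($D = -3 + 5 = 2$)
$M{\left(N,U \right)} = \frac{4 \left(2 + N\right) \left(31 + 5 N\right)}{3 \left(6 + N\right)}$ ($M{\left(N,U \right)} = \frac{4 \left(31 + 5 N\right)}{3 \left(6 + N\right)} \left(N + 2\right) = \frac{4 \left(31 + 5 N\right)}{3 \left(6 + N\right)} \left(2 + N\right) = \frac{4 \left(2 + N\right) \left(31 + 5 N\right)}{3 \left(6 + N\right)}$)
$\left(-4\right) \left(-3\right) - 5 M{\left(10,-1 \right)} = \left(-4\right) \left(-3\right) - 5 \frac{4 \left(2 + 10\right) \left(31 + 5 \cdot 10\right)}{3 \left(6 + 10\right)} = 12 - 5 \cdot \frac{4}{3} \cdot \frac{1}{16} \cdot 12 \left(31 + 50\right) = 12 - 5 \cdot \frac{4}{3} \cdot \frac{1}{16} \cdot 12 \cdot 81 = 12 - 405 = -393$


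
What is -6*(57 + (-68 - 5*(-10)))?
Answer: -234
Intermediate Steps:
-6*(57 + (-68 - 5*(-10))) = -6*(57 + (-68 - 1*(-50))) = -6*(57 + (-68 + 50)) = -6*(57 - 18) = -6*39 = -234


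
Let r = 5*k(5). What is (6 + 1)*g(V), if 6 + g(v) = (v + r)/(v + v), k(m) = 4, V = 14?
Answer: -67/2 ≈ -33.500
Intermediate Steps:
r = 20 (r = 5*4 = 20)
g(v) = -6 + (20 + v)/(2*v) (g(v) = -6 + (v + 20)/(v + v) = -6 + (20 + v)/((2*v)) = -6 + (20 + v)*(1/(2*v)) = -6 + (20 + v)/(2*v))
(6 + 1)*g(V) = (6 + 1)*(-11/2 + 10/14) = 7*(-11/2 + 10*(1/14)) = 7*(-11/2 + 5/7) = 7*(-67/14) = -67/2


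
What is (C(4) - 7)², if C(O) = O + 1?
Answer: 4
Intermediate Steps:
C(O) = 1 + O
(C(4) - 7)² = ((1 + 4) - 7)² = (5 - 7)² = (-2)² = 4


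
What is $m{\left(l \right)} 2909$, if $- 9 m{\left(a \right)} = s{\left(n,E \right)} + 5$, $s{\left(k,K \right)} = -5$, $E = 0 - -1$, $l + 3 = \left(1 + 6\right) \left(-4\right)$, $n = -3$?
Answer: $0$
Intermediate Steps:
$l = -31$ ($l = -3 + \left(1 + 6\right) \left(-4\right) = -3 + 7 \left(-4\right) = -3 - 28 = -31$)
$E = 1$ ($E = 0 + 1 = 1$)
$m{\left(a \right)} = 0$ ($m{\left(a \right)} = - \frac{-5 + 5}{9} = \left(- \frac{1}{9}\right) 0 = 0$)
$m{\left(l \right)} 2909 = 0 \cdot 2909 = 0$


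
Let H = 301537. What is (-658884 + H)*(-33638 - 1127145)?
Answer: 414802322701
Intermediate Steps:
(-658884 + H)*(-33638 - 1127145) = (-658884 + 301537)*(-33638 - 1127145) = -357347*(-1160783) = 414802322701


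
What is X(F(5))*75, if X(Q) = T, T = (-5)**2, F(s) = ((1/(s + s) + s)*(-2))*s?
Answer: 1875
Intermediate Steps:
F(s) = s*(-1/s - 2*s) (F(s) = ((1/(2*s) + s)*(-2))*s = ((s + 1/(2*s))*(-2))*s = (-1/s - 2*s)*s = s*(-1/s - 2*s))
T = 25
X(Q) = 25
X(F(5))*75 = 25*75 = 1875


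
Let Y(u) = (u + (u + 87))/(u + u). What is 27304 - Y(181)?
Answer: 9883599/362 ≈ 27303.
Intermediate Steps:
Y(u) = (87 + 2*u)/(2*u) (Y(u) = (u + (87 + u))/((2*u)) = (87 + 2*u)*(1/(2*u)) = (87 + 2*u)/(2*u))
27304 - Y(181) = 27304 - (87/2 + 181)/181 = 27304 - 449/(181*2) = 27304 - 1*449/362 = 27304 - 449/362 = 9883599/362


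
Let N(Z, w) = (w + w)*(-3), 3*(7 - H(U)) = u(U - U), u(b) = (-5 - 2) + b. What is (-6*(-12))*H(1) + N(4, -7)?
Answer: 714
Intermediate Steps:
u(b) = -7 + b
H(U) = 28/3 (H(U) = 7 - (-7 + (U - U))/3 = 7 - (-7 + 0)/3 = 7 - 1/3*(-7) = 7 + 7/3 = 28/3)
N(Z, w) = -6*w (N(Z, w) = (2*w)*(-3) = -6*w)
(-6*(-12))*H(1) + N(4, -7) = -6*(-12)*(28/3) - 6*(-7) = 72*(28/3) + 42 = 672 + 42 = 714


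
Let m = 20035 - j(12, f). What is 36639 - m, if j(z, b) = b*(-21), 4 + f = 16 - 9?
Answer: 16541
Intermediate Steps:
f = 3 (f = -4 + (16 - 9) = -4 + 7 = 3)
j(z, b) = -21*b
m = 20098 (m = 20035 - (-21)*3 = 20035 - 1*(-63) = 20035 + 63 = 20098)
36639 - m = 36639 - 1*20098 = 36639 - 20098 = 16541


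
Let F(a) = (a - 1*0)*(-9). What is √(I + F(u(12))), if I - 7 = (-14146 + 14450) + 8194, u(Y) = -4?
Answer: 3*√949 ≈ 92.417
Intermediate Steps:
I = 8505 (I = 7 + ((-14146 + 14450) + 8194) = 7 + (304 + 8194) = 7 + 8498 = 8505)
F(a) = -9*a (F(a) = (a + 0)*(-9) = a*(-9) = -9*a)
√(I + F(u(12))) = √(8505 - 9*(-4)) = √(8505 + 36) = √8541 = 3*√949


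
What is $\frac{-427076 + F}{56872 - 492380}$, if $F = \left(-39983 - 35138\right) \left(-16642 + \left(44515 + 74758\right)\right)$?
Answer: $\frac{7710170427}{435508} \approx 17704.0$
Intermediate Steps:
$F = -7709743351$ ($F = - 75121 \left(-16642 + 119273\right) = \left(-75121\right) 102631 = -7709743351$)
$\frac{-427076 + F}{56872 - 492380} = \frac{-427076 - 7709743351}{56872 - 492380} = - \frac{7710170427}{-435508} = \left(-7710170427\right) \left(- \frac{1}{435508}\right) = \frac{7710170427}{435508}$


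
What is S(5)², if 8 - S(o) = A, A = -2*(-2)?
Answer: 16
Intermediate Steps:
A = 4
S(o) = 4 (S(o) = 8 - 1*4 = 8 - 4 = 4)
S(5)² = 4² = 16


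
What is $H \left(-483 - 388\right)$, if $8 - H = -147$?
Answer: $-135005$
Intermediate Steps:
$H = 155$ ($H = 8 - -147 = 8 + 147 = 155$)
$H \left(-483 - 388\right) = 155 \left(-483 - 388\right) = 155 \left(-871\right) = -135005$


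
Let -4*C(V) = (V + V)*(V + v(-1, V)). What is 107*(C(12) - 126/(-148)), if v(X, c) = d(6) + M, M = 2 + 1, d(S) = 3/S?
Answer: -729633/74 ≈ -9859.9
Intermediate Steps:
M = 3
v(X, c) = 7/2 (v(X, c) = 3/6 + 3 = 3*(1/6) + 3 = 1/2 + 3 = 7/2)
C(V) = -V*(7/2 + V)/2 (C(V) = -(V + V)*(V + 7/2)/4 = -2*V*(7/2 + V)/4 = -V*(7/2 + V)/2)
107*(C(12) - 126/(-148)) = 107*(-1/4*12*(7 + 2*12) - 126/(-148)) = 107*(-1/4*12*(7 + 24) - 126*(-1/148)) = 107*(-1/4*12*31 + 63/74) = 107*(-93 + 63/74) = 107*(-6819/74) = -729633/74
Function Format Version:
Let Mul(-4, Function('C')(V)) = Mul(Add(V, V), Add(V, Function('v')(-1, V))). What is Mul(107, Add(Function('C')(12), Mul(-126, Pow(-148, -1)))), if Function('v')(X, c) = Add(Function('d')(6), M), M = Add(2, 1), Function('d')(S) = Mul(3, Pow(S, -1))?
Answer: Rational(-729633, 74) ≈ -9859.9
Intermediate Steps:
M = 3
Function('v')(X, c) = Rational(7, 2) (Function('v')(X, c) = Add(Mul(3, Pow(6, -1)), 3) = Add(Mul(3, Rational(1, 6)), 3) = Add(Rational(1, 2), 3) = Rational(7, 2))
Function('C')(V) = Mul(Rational(-1, 2), V, Add(Rational(7, 2), V)) (Function('C')(V) = Mul(Rational(-1, 4), Mul(Add(V, V), Add(V, Rational(7, 2)))) = Mul(Rational(-1, 4), Mul(Mul(2, V), Add(Rational(7, 2), V))) = Mul(Rational(-1, 4), Mul(2, V, Add(Rational(7, 2), V))) = Mul(Rational(-1, 2), V, Add(Rational(7, 2), V)))
Mul(107, Add(Function('C')(12), Mul(-126, Pow(-148, -1)))) = Mul(107, Add(Mul(Rational(-1, 4), 12, Add(7, Mul(2, 12))), Mul(-126, Pow(-148, -1)))) = Mul(107, Add(Mul(Rational(-1, 4), 12, Add(7, 24)), Mul(-126, Rational(-1, 148)))) = Mul(107, Add(Mul(Rational(-1, 4), 12, 31), Rational(63, 74))) = Mul(107, Add(-93, Rational(63, 74))) = Mul(107, Rational(-6819, 74)) = Rational(-729633, 74)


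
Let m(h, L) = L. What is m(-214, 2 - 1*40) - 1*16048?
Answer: -16086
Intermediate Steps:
m(-214, 2 - 1*40) - 1*16048 = (2 - 1*40) - 1*16048 = (2 - 40) - 16048 = -38 - 16048 = -16086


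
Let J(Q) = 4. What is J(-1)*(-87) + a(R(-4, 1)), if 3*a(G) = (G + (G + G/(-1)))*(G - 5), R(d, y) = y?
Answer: -1048/3 ≈ -349.33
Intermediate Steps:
a(G) = G*(-5 + G)/3 (a(G) = ((G + (G + G/(-1)))*(G - 5))/3 = ((G + (G + G*(-1)))*(-5 + G))/3 = ((G + (G - G))*(-5 + G))/3 = ((G + 0)*(-5 + G))/3 = (G*(-5 + G))/3 = G*(-5 + G)/3)
J(-1)*(-87) + a(R(-4, 1)) = 4*(-87) + (1/3)*1*(-5 + 1) = -348 + (1/3)*1*(-4) = -348 - 4/3 = -1048/3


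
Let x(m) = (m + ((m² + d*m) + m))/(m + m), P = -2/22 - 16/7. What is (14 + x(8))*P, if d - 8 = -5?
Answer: -7503/154 ≈ -48.721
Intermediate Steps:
d = 3 (d = 8 - 5 = 3)
P = -183/77 (P = -2*1/22 - 16*⅐ = -1/11 - 16/7 = -183/77 ≈ -2.3766)
x(m) = (m² + 5*m)/(2*m) (x(m) = (m + ((m² + 3*m) + m))/(m + m) = (m + (m² + 4*m))/((2*m)) = (m² + 5*m)*(1/(2*m)) = (m² + 5*m)/(2*m))
(14 + x(8))*P = (14 + (5/2 + (½)*8))*(-183/77) = (14 + (5/2 + 4))*(-183/77) = (14 + 13/2)*(-183/77) = (41/2)*(-183/77) = -7503/154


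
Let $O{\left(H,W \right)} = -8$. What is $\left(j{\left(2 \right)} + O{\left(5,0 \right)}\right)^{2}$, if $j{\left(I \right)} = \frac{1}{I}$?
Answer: $\frac{225}{4} \approx 56.25$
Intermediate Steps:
$\left(j{\left(2 \right)} + O{\left(5,0 \right)}\right)^{2} = \left(\frac{1}{2} - 8\right)^{2} = \left(- \frac{15}{2}\right)^{2} = \frac{225}{4}$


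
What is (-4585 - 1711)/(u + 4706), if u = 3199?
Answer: -6296/7905 ≈ -0.79646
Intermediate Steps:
(-4585 - 1711)/(u + 4706) = (-4585 - 1711)/(3199 + 4706) = -6296/7905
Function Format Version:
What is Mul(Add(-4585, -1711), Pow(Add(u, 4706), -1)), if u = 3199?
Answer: Rational(-6296, 7905) ≈ -0.79646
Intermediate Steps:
Mul(Add(-4585, -1711), Pow(Add(u, 4706), -1)) = Mul(Add(-4585, -1711), Pow(Add(3199, 4706), -1)) = Mul(-6296, Pow(7905, -1)) = Mul(-6296, Rational(1, 7905)) = Rational(-6296, 7905)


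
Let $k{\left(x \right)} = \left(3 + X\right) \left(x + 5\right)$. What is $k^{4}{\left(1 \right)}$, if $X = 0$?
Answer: $104976$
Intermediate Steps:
$k{\left(x \right)} = 15 + 3 x$ ($k{\left(x \right)} = \left(3 + 0\right) \left(x + 5\right) = 3 \left(5 + x\right) = 15 + 3 x$)
$k^{4}{\left(1 \right)} = \left(15 + 3 \cdot 1\right)^{4} = \left(15 + 3\right)^{4} = 18^{4} = 104976$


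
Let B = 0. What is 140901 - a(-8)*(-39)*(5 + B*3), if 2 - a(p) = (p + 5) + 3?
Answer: 141291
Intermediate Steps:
a(p) = -6 - p (a(p) = 2 - ((p + 5) + 3) = 2 - ((5 + p) + 3) = 2 - (8 + p) = 2 + (-8 - p) = -6 - p)
140901 - a(-8)*(-39)*(5 + B*3) = 140901 - (-6 - 1*(-8))*(-39)*(5 + 0*3) = 140901 - (-6 + 8)*(-39)*(5 + 0) = 140901 - 2*(-39)*5 = 140901 - (-78)*5 = 140901 - 1*(-390) = 140901 + 390 = 141291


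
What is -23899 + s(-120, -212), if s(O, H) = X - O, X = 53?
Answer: -23726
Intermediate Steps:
s(O, H) = 53 - O
-23899 + s(-120, -212) = -23899 + (53 - 1*(-120)) = -23899 + (53 + 120) = -23899 + 173 = -23726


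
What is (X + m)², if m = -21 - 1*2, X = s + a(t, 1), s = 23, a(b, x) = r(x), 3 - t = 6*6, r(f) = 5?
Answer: 25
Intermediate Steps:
t = -33 (t = 3 - 6*6 = 3 - 1*36 = 3 - 36 = -33)
a(b, x) = 5
X = 28 (X = 23 + 5 = 28)
m = -23 (m = -21 - 2 = -23)
(X + m)² = (28 - 23)² = 5² = 25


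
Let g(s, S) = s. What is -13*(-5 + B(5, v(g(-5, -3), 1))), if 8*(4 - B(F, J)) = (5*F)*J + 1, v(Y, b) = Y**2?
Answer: 4121/4 ≈ 1030.3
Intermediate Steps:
B(F, J) = 31/8 - 5*F*J/8 (B(F, J) = 4 - ((5*F)*J + 1)/8 = 4 - (5*F*J + 1)/8 = 4 - (1 + 5*F*J)/8 = 4 + (-1/8 - 5*F*J/8) = 31/8 - 5*F*J/8)
-13*(-5 + B(5, v(g(-5, -3), 1))) = -13*(-5 + (31/8 - 5/8*5*(-5)**2)) = -13*(-5 + (31/8 - 5/8*5*25)) = -13*(-5 + (31/8 - 625/8)) = -13*(-5 - 297/4) = -13*(-317/4) = 4121/4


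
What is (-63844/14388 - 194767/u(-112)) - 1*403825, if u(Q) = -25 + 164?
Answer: -18418948223/45453 ≈ -4.0523e+5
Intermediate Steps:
u(Q) = 139
(-63844/14388 - 194767/u(-112)) - 1*403825 = (-63844/14388 - 194767/139) - 1*403825 = (-63844*1/14388 - 194767*1/139) - 403825 = (-1451/327 - 194767/139) - 403825 = -63890498/45453 - 403825 = -18418948223/45453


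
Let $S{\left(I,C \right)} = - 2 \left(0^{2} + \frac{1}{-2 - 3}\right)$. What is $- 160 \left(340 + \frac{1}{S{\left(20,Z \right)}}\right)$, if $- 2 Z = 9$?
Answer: $-54800$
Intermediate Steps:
$Z = - \frac{9}{2}$ ($Z = \left(- \frac{1}{2}\right) 9 = - \frac{9}{2} \approx -4.5$)
$S{\left(I,C \right)} = \frac{2}{5}$ ($S{\left(I,C \right)} = - 2 \left(0 + \frac{1}{-5}\right) = - 2 \left(0 - \frac{1}{5}\right) = \left(-2\right) \left(- \frac{1}{5}\right) = \frac{2}{5}$)
$- 160 \left(340 + \frac{1}{S{\left(20,Z \right)}}\right) = - 160 \left(340 + \frac{1}{\frac{2}{5}}\right) = - 160 \left(340 + \frac{5}{2}\right) = \left(-160\right) \frac{685}{2} = -54800$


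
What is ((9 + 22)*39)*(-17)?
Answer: -20553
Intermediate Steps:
((9 + 22)*39)*(-17) = (31*39)*(-17) = 1209*(-17) = -20553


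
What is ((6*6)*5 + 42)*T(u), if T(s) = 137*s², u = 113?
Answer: 388356366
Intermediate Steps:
((6*6)*5 + 42)*T(u) = ((6*6)*5 + 42)*(137*113²) = (36*5 + 42)*(137*12769) = (180 + 42)*1749353 = 222*1749353 = 388356366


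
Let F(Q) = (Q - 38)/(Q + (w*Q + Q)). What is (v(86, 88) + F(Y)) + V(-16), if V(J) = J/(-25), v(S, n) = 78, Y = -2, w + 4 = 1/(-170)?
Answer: 585406/8525 ≈ 68.669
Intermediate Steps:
w = -681/170 (w = -4 + 1/(-170) = -4 - 1/170 = -681/170 ≈ -4.0059)
V(J) = -J/25 (V(J) = J*(-1/25) = -J/25)
F(Q) = -170*(-38 + Q)/(341*Q) (F(Q) = (Q - 38)/(Q + (-681*Q/170 + Q)) = (-38 + Q)/(Q - 511*Q/170) = (-38 + Q)/((-341*Q/170)) = (-38 + Q)*(-170/(341*Q)) = -170*(-38 + Q)/(341*Q))
(v(86, 88) + F(Y)) + V(-16) = (78 + (170/341)*(38 - 1*(-2))/(-2)) - 1/25*(-16) = (78 + (170/341)*(-1/2)*(38 + 2)) + 16/25 = (78 + (170/341)*(-1/2)*40) + 16/25 = (78 - 3400/341) + 16/25 = 23198/341 + 16/25 = 585406/8525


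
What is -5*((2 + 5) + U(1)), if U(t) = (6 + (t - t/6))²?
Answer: -9665/36 ≈ -268.47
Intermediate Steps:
U(t) = (6 + 5*t/6)² (U(t) = (6 + (t - t/6))² = (6 + 5*t/6)²)
-5*((2 + 5) + U(1)) = -5*((2 + 5) + (36 + 5*1)²/36) = -5*(7 + (36 + 5)²/36) = -5*(7 + (1/36)*41²) = -5*(7 + (1/36)*1681) = -5*(7 + 1681/36) = -5*1933/36 = -9665/36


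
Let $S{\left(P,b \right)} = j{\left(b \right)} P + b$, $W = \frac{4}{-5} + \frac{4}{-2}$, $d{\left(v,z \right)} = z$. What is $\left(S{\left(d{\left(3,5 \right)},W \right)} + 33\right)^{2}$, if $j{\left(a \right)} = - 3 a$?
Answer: $\frac{130321}{25} \approx 5212.8$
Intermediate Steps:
$W = - \frac{14}{5}$ ($W = 4 \left(- \frac{1}{5}\right) + 4 \left(- \frac{1}{2}\right) = - \frac{4}{5} - 2 = - \frac{14}{5} \approx -2.8$)
$S{\left(P,b \right)} = b - 3 P b$ ($S{\left(P,b \right)} = - 3 b P + b = - 3 P b + b = b - 3 P b$)
$\left(S{\left(d{\left(3,5 \right)},W \right)} + 33\right)^{2} = \left(- \frac{14 \left(1 - 15\right)}{5} + 33\right)^{2} = \left(\left(- \frac{14}{5}\right) \left(-14\right) + 33\right)^{2} = \left(\frac{196}{5} + 33\right)^{2} = \left(\frac{361}{5}\right)^{2} = \frac{130321}{25}$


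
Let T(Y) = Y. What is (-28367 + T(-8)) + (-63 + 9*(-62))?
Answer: -28996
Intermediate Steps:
(-28367 + T(-8)) + (-63 + 9*(-62)) = (-28367 - 8) + (-63 + 9*(-62)) = -28375 + (-63 - 558) = -28375 - 621 = -28996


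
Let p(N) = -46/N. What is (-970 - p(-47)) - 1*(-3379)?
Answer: 113177/47 ≈ 2408.0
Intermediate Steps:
(-970 - p(-47)) - 1*(-3379) = (-970 - (-46)/(-47)) - 1*(-3379) = (-970 - (-46)*(-1)/47) + 3379 = (-970 - 1*46/47) + 3379 = (-970 - 46/47) + 3379 = -45636/47 + 3379 = 113177/47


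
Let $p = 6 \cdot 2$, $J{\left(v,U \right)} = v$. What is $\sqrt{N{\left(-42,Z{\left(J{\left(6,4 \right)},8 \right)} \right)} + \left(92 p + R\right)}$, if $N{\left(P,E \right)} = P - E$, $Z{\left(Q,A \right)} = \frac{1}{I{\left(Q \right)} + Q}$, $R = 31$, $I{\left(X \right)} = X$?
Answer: $\frac{\sqrt{39345}}{6} \approx 33.059$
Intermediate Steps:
$p = 12$
$Z{\left(Q,A \right)} = \frac{1}{2 Q}$ ($Z{\left(Q,A \right)} = \frac{1}{Q + Q} = \frac{1}{2 Q}$)
$\sqrt{N{\left(-42,Z{\left(J{\left(6,4 \right)},8 \right)} \right)} + \left(92 p + R\right)} = \sqrt{\left(-42 - \frac{1}{2 \cdot 6}\right) + \left(92 \cdot 12 + 31\right)} = \sqrt{\left(-42 - \frac{1}{2} \cdot \frac{1}{6}\right) + \left(1104 + 31\right)} = \sqrt{\left(-42 - \frac{1}{12}\right) + 1135} = \sqrt{- \frac{505}{12} + 1135} = \sqrt{\frac{13115}{12}} = \frac{\sqrt{39345}}{6}$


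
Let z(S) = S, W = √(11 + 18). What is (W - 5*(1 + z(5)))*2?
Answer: -60 + 2*√29 ≈ -49.230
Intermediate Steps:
W = √29 ≈ 5.3852
(W - 5*(1 + z(5)))*2 = (√29 - 5*(1 + 5))*2 = (√29 - 5*6)*2 = (√29 - 30)*2 = (-30 + √29)*2 = -60 + 2*√29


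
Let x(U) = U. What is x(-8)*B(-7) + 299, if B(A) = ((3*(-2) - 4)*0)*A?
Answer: 299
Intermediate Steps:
B(A) = 0 (B(A) = ((-6 - 4)*0)*A = (-10*0)*A = 0*A = 0)
x(-8)*B(-7) + 299 = -8*0 + 299 = 0 + 299 = 299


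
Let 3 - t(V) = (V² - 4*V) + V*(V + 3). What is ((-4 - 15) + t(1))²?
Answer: 289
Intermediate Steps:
t(V) = 3 - V² + 4*V - V*(3 + V) (t(V) = 3 - ((V² - 4*V) + V*(V + 3)) = 3 - ((V² - 4*V) + V*(3 + V)) = 3 - (V² - 4*V + V*(3 + V)) = 3 + (-V² + 4*V - V*(3 + V)) = 3 - V² + 4*V - V*(3 + V))
((-4 - 15) + t(1))² = ((-4 - 15) + (3 + 1 - 2*1²))² = (-19 + (3 + 1 - 2*1))² = (-19 + (3 + 1 - 2))² = (-19 + 2)² = (-17)² = 289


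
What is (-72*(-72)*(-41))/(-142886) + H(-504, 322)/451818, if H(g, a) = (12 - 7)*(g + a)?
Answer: 23975294683/16139616687 ≈ 1.4855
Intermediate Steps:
H(g, a) = 5*a + 5*g (H(g, a) = 5*(a + g) = 5*a + 5*g)
(-72*(-72)*(-41))/(-142886) + H(-504, 322)/451818 = (-72*(-72)*(-41))/(-142886) + (5*322 + 5*(-504))/451818 = (5184*(-41))*(-1/142886) + (1610 - 2520)*(1/451818) = -212544*(-1/142886) - 910*1/451818 = 106272/71443 - 455/225909 = 23975294683/16139616687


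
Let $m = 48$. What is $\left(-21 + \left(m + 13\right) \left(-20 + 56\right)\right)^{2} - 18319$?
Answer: $4712306$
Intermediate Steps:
$\left(-21 + \left(m + 13\right) \left(-20 + 56\right)\right)^{2} - 18319 = \left(-21 + \left(48 + 13\right) \left(-20 + 56\right)\right)^{2} - 18319 = \left(-21 + 61 \cdot 36\right)^{2} - 18319 = \left(-21 + 2196\right)^{2} - 18319 = 2175^{2} - 18319 = 4730625 - 18319 = 4712306$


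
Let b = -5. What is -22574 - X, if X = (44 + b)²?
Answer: -24095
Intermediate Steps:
X = 1521 (X = (44 - 5)² = 39² = 1521)
-22574 - X = -22574 - 1*1521 = -22574 - 1521 = -24095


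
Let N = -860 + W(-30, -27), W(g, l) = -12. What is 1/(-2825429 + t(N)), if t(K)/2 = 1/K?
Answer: -436/1231887045 ≈ -3.5393e-7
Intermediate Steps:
N = -872 (N = -860 - 12 = -872)
t(K) = 2/K
1/(-2825429 + t(N)) = 1/(-2825429 + 2/(-872)) = 1/(-2825429 + 2*(-1/872)) = 1/(-2825429 - 1/436) = 1/(-1231887045/436) = -436/1231887045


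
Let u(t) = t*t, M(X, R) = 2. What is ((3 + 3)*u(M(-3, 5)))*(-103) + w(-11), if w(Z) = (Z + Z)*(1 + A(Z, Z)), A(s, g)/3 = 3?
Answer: -2692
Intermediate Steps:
A(s, g) = 9 (A(s, g) = 3*3 = 9)
u(t) = t²
w(Z) = 20*Z (w(Z) = (Z + Z)*(1 + 9) = (2*Z)*10 = 20*Z)
((3 + 3)*u(M(-3, 5)))*(-103) + w(-11) = ((3 + 3)*2²)*(-103) + 20*(-11) = (6*4)*(-103) - 220 = 24*(-103) - 220 = -2472 - 220 = -2692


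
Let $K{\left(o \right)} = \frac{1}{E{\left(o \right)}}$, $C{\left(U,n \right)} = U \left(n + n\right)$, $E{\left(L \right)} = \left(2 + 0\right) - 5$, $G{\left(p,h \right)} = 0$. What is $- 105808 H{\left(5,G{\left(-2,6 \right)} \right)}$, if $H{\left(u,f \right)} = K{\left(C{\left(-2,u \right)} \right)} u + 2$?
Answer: $- \frac{105808}{3} \approx -35269.0$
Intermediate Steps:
$E{\left(L \right)} = -3$ ($E{\left(L \right)} = 2 - 5 = -3$)
$C{\left(U,n \right)} = 2 U n$ ($C{\left(U,n \right)} = U 2 n = 2 U n$)
$K{\left(o \right)} = - \frac{1}{3}$ ($K{\left(o \right)} = \frac{1}{-3} = - \frac{1}{3}$)
$H{\left(u,f \right)} = 2 - \frac{u}{3}$ ($H{\left(u,f \right)} = - \frac{u}{3} + 2 = 2 - \frac{u}{3}$)
$- 105808 H{\left(5,G{\left(-2,6 \right)} \right)} = - 105808 \left(2 - \frac{5}{3}\right) = \left(-105808\right) \frac{1}{3} = - \frac{105808}{3}$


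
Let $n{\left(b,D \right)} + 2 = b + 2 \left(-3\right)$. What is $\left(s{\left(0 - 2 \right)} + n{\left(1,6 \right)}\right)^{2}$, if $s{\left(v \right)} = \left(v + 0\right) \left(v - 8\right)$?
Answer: $169$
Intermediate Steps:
$n{\left(b,D \right)} = -8 + b$ ($n{\left(b,D \right)} = -2 + \left(b + 2 \left(-3\right)\right) = -2 + \left(b - 6\right) = -2 + \left(-6 + b\right) = -8 + b$)
$s{\left(v \right)} = v \left(-8 + v\right)$
$\left(s{\left(0 - 2 \right)} + n{\left(1,6 \right)}\right)^{2} = \left(\left(0 - 2\right) \left(-8 + \left(0 - 2\right)\right) + \left(-8 + 1\right)\right)^{2} = \left(\left(0 - 2\right) \left(-8 + \left(0 - 2\right)\right) - 7\right)^{2} = \left(- 2 \left(-8 - 2\right) - 7\right)^{2} = \left(\left(-2\right) \left(-10\right) - 7\right)^{2} = \left(20 - 7\right)^{2} = 13^{2} = 169$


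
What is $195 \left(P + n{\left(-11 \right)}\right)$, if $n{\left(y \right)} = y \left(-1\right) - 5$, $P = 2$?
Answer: $1560$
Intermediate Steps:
$n{\left(y \right)} = -5 - y$ ($n{\left(y \right)} = - y - 5 = -5 - y$)
$195 \left(P + n{\left(-11 \right)}\right) = 195 \left(2 - -6\right) = 195 \left(2 + \left(-5 + 11\right)\right) = 195 \left(2 + 6\right) = 195 \cdot 8 = 1560$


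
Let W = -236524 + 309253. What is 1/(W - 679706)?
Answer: -1/606977 ≈ -1.6475e-6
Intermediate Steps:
W = 72729
1/(W - 679706) = 1/(72729 - 679706) = 1/(-606977) = -1/606977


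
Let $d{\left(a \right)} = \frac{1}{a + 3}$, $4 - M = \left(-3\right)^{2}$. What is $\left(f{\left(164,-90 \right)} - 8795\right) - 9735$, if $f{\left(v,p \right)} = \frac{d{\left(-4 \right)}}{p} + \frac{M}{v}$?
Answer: $- \frac{136751543}{7380} \approx -18530.0$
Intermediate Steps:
$M = -5$ ($M = 4 - \left(-3\right)^{2} = 4 - 9 = -5$)
$d{\left(a \right)} = \frac{1}{3 + a}$
$f{\left(v,p \right)} = - \frac{1}{p} - \frac{5}{v}$ ($f{\left(v,p \right)} = \frac{1}{\left(3 - 4\right) p} - \frac{5}{v} = \frac{1}{\left(-1\right) p} - \frac{5}{v} = - \frac{1}{p} - \frac{5}{v}$)
$\left(f{\left(164,-90 \right)} - 8795\right) - 9735 = \left(\left(- \frac{1}{-90} - \frac{5}{164}\right) - 8795\right) - 9735 = \left(\left(\left(-1\right) \left(- \frac{1}{90}\right) - \frac{5}{164}\right) - 8795\right) - 9735 = \left(\left(\frac{1}{90} - \frac{5}{164}\right) - 8795\right) - 9735 = \left(- \frac{143}{7380} - 8795\right) - 9735 = - \frac{64907243}{7380} - 9735 = - \frac{136751543}{7380}$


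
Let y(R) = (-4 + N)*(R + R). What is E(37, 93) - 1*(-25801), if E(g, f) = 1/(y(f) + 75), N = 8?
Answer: 21131020/819 ≈ 25801.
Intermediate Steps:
y(R) = 8*R (y(R) = (-4 + 8)*(R + R) = 4*(2*R) = 8*R)
E(g, f) = 1/(75 + 8*f) (E(g, f) = 1/(8*f + 75) = 1/(75 + 8*f))
E(37, 93) - 1*(-25801) = 1/(75 + 8*93) - 1*(-25801) = 1/(75 + 744) + 25801 = 1/819 + 25801 = 21131020/819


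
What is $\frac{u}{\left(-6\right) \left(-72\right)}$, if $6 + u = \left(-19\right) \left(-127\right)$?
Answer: $\frac{2407}{432} \approx 5.5718$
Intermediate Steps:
$u = 2407$ ($u = -6 - -2413 = -6 + 2413 = 2407$)
$\frac{u}{\left(-6\right) \left(-72\right)} = \frac{2407}{\left(-6\right) \left(-72\right)} = \frac{2407}{432}$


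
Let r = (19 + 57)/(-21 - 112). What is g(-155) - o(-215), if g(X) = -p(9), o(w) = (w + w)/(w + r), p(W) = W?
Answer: -16591/1509 ≈ -10.995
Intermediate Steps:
r = -4/7 (r = 76/(-133) = 76*(-1/133) = -4/7 ≈ -0.57143)
o(w) = 2*w/(-4/7 + w) (o(w) = (w + w)/(w - 4/7) = (2*w)/(-4/7 + w) = 2*w/(-4/7 + w))
g(X) = -9 (g(X) = -1*9 = -9)
g(-155) - o(-215) = -9 - 14*(-215)/(-4 + 7*(-215)) = -9 - 14*(-215)/(-4 - 1505) = -9 - 14*(-215)/(-1509) = -9 - 14*(-215)*(-1)/1509 = -9 - 1*3010/1509 = -9 - 3010/1509 = -16591/1509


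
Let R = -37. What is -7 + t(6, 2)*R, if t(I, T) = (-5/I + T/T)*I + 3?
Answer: -155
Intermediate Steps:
t(I, T) = 3 + I*(1 - 5/I) (t(I, T) = (-5/I + 1)*I + 3 = (1 - 5/I)*I + 3 = I*(1 - 5/I) + 3 = 3 + I*(1 - 5/I))
-7 + t(6, 2)*R = -7 + (-2 + 6)*(-37) = -7 + 4*(-37) = -7 - 148 = -155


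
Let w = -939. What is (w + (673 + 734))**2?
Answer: 219024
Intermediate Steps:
(w + (673 + 734))**2 = (-939 + (673 + 734))**2 = (-939 + 1407)**2 = 468**2 = 219024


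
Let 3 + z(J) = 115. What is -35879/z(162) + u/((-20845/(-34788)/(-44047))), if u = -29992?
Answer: 5147177945957989/2334640 ≈ 2.2047e+9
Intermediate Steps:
z(J) = 112 (z(J) = -3 + 115 = 112)
-35879/z(162) + u/((-20845/(-34788)/(-44047))) = -35879/112 - 29992/(-20845/(-34788)/(-44047)) = -35879*1/112 - 29992/(-20845*(-1/34788)*(-1/44047)) = -35879/112 - 29992/((20845/34788)*(-1/44047)) = -35879/112 - 29992/(-20845/1532307036) = -35879/112 - 29992*(-1532307036/20845) = -35879/112 + 45956952623712/20845 = 5147177945957989/2334640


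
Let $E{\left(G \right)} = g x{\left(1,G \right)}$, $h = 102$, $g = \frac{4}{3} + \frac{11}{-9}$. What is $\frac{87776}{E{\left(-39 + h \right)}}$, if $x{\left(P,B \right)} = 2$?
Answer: $394992$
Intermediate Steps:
$g = \frac{1}{9}$ ($g = 4 \cdot \frac{1}{3} + 11 \left(- \frac{1}{9}\right) = \frac{4}{3} - \frac{11}{9} = \frac{1}{9} \approx 0.11111$)
$E{\left(G \right)} = \frac{2}{9}$ ($E{\left(G \right)} = \frac{1}{9} \cdot 2 = \frac{2}{9}$)
$\frac{87776}{E{\left(-39 + h \right)}} = \frac{87776}{\frac{2}{9}} = 87776 \cdot \frac{9}{2} = 394992$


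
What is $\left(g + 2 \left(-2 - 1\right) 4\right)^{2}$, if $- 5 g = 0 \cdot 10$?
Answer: $576$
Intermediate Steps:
$g = 0$ ($g = - \frac{0 \cdot 10}{5} = \left(- \frac{1}{5}\right) 0 = 0$)
$\left(g + 2 \left(-2 - 1\right) 4\right)^{2} = \left(0 + 2 \left(-2 - 1\right) 4\right)^{2} = \left(0 + 2 \left(\left(-3\right) 4\right)\right)^{2} = \left(0 + 2 \left(-12\right)\right)^{2} = \left(0 - 24\right)^{2} = \left(-24\right)^{2} = 576$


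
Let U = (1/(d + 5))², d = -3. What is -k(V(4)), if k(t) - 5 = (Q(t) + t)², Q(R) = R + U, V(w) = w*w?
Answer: -16721/16 ≈ -1045.1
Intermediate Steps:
V(w) = w²
U = ¼ (U = (1/(-3 + 5))² = (1/2)² = (½)² = ¼ ≈ 0.25000)
Q(R) = ¼ + R (Q(R) = R + ¼ = ¼ + R)
k(t) = 5 + (¼ + 2*t)² (k(t) = 5 + ((¼ + t) + t)² = 5 + (¼ + 2*t)²)
-k(V(4)) = -(5 + (1 + 8*4²)²/16) = -(5 + (1 + 8*16)²/16) = -(5 + (1 + 128)²/16) = -(5 + (1/16)*129²) = -(5 + (1/16)*16641) = -(5 + 16641/16) = -1*16721/16 = -16721/16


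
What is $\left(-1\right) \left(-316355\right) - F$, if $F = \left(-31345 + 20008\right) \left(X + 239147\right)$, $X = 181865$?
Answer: $4773329399$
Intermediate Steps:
$F = -4773013044$ ($F = \left(-31345 + 20008\right) \left(181865 + 239147\right) = \left(-11337\right) 421012 = -4773013044$)
$\left(-1\right) \left(-316355\right) - F = \left(-1\right) \left(-316355\right) - -4773013044 = 316355 + 4773013044 = 4773329399$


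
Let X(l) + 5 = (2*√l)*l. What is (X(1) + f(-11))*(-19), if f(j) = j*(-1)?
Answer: -152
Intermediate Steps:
f(j) = -j
X(l) = -5 + 2*l^(3/2) (X(l) = -5 + (2*√l)*l = -5 + 2*l^(3/2))
(X(1) + f(-11))*(-19) = ((-5 + 2*1^(3/2)) - 1*(-11))*(-19) = ((-5 + 2*1) + 11)*(-19) = ((-5 + 2) + 11)*(-19) = (-3 + 11)*(-19) = 8*(-19) = -152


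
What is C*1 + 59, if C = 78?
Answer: 137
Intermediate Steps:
C*1 + 59 = 78*1 + 59 = 78 + 59 = 137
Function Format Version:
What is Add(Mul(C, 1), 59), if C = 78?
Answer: 137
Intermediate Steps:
Add(Mul(C, 1), 59) = Add(Mul(78, 1), 59) = Add(78, 59) = 137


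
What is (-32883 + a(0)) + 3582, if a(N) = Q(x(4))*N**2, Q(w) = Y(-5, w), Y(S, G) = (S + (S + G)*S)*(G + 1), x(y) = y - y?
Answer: -29301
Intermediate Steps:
x(y) = 0
Y(S, G) = (1 + G)*(S + S*(G + S)) (Y(S, G) = (S + (G + S)*S)*(1 + G) = (S + S*(G + S))*(1 + G) = (1 + G)*(S + S*(G + S)))
Q(w) = 20 - 5*w**2 + 15*w (Q(w) = -5*(1 - 5 + w**2 + 2*w + w*(-5)) = -5*(1 - 5 + w**2 + 2*w - 5*w) = -5*(-4 + w**2 - 3*w) = 20 - 5*w**2 + 15*w)
a(N) = 20*N**2 (a(N) = (20 - 5*0**2 + 15*0)*N**2 = (20 - 5*0 + 0)*N**2 = (20 + 0 + 0)*N**2 = 20*N**2)
(-32883 + a(0)) + 3582 = (-32883 + 20*0**2) + 3582 = (-32883 + 20*0) + 3582 = (-32883 + 0) + 3582 = -32883 + 3582 = -29301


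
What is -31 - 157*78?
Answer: -12277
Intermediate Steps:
-31 - 157*78 = -31 - 12246 = -12277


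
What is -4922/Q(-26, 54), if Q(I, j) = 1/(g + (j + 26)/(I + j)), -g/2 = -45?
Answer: -3199300/7 ≈ -4.5704e+5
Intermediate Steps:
g = 90 (g = -2*(-45) = 90)
Q(I, j) = 1/(90 + (26 + j)/(I + j)) (Q(I, j) = 1/(90 + (j + 26)/(I + j)) = 1/(90 + (26 + j)/(I + j)))
-4922/Q(-26, 54) = -4922*(26 + 90*(-26) + 91*54)/(-26 + 54) = -4922/(28/(26 - 2340 + 4914)) = -4922/(28/2600) = -4922/((1/2600)*28) = -4922/7/650 = -4922*650/7 = -3199300/7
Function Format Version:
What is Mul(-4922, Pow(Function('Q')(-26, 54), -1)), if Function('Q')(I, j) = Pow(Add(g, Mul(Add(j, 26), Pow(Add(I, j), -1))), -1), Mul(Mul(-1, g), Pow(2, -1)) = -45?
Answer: Rational(-3199300, 7) ≈ -4.5704e+5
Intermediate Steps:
g = 90 (g = Mul(-2, -45) = 90)
Function('Q')(I, j) = Pow(Add(90, Mul(Pow(Add(I, j), -1), Add(26, j))), -1) (Function('Q')(I, j) = Pow(Add(90, Mul(Add(j, 26), Pow(Add(I, j), -1))), -1) = Pow(Add(90, Mul(Add(26, j), Pow(Add(I, j), -1))), -1) = Pow(Add(90, Mul(Pow(Add(I, j), -1), Add(26, j))), -1))
Mul(-4922, Pow(Function('Q')(-26, 54), -1)) = Mul(-4922, Pow(Mul(Pow(Add(26, Mul(90, -26), Mul(91, 54)), -1), Add(-26, 54)), -1)) = Mul(-4922, Pow(Mul(Pow(Add(26, -2340, 4914), -1), 28), -1)) = Mul(-4922, Pow(Mul(Pow(2600, -1), 28), -1)) = Mul(-4922, Pow(Mul(Rational(1, 2600), 28), -1)) = Mul(-4922, Pow(Rational(7, 650), -1)) = Mul(-4922, Rational(650, 7)) = Rational(-3199300, 7)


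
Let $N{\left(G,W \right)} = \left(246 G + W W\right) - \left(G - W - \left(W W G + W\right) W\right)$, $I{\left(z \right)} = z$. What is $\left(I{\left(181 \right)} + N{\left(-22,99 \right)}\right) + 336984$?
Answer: $-20995102$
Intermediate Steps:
$N{\left(G,W \right)} = W + W^{2} + 245 G + W \left(W + G W^{2}\right)$ ($N{\left(G,W \right)} = \left(246 G + W^{2}\right) - \left(G - W - \left(W^{2} G + W\right) W\right) = \left(W^{2} + 246 G\right) - \left(G - W - \left(G W^{2} + W\right) W\right) = \left(W^{2} + 246 G\right) - \left(G - W - \left(W + G W^{2}\right) W\right) = \left(W^{2} + 246 G\right) - \left(G - W - W \left(W + G W^{2}\right)\right) = \left(W^{2} + 246 G\right) + \left(W - G + W \left(W + G W^{2}\right)\right) = W + W^{2} + 245 G + W \left(W + G W^{2}\right)$)
$\left(I{\left(181 \right)} + N{\left(-22,99 \right)}\right) + 336984 = \left(181 + \left(99 + 2 \cdot 99^{2} + 245 \left(-22\right) - 22 \cdot 99^{3}\right)\right) + 336984 = \left(181 + \left(99 + 2 \cdot 9801 - 5390 - 21346578\right)\right) + 336984 = \left(181 + \left(99 + 19602 - 5390 - 21346578\right)\right) + 336984 = \left(181 - 21332267\right) + 336984 = -21332086 + 336984 = -20995102$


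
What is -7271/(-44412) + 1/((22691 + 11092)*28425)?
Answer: 2327402943479/14216011397100 ≈ 0.16372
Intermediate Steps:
-7271/(-44412) + 1/((22691 + 11092)*28425) = -7271*(-1/44412) + (1/28425)/33783 = 7271/44412 + (1/33783)*(1/28425) = 7271/44412 + 1/960281775 = 2327402943479/14216011397100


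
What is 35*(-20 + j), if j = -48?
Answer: -2380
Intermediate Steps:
35*(-20 + j) = 35*(-20 - 48) = 35*(-68) = -2380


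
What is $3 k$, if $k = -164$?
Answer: $-492$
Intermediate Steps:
$3 k = 3 \left(-164\right) = -492$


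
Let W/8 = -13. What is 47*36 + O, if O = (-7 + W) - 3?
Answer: 1578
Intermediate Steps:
W = -104 (W = 8*(-13) = -104)
O = -114 (O = (-7 - 104) - 3 = -111 - 3 = -114)
47*36 + O = 47*36 - 114 = 1692 - 114 = 1578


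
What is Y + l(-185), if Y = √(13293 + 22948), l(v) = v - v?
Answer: √36241 ≈ 190.37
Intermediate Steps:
l(v) = 0
Y = √36241 ≈ 190.37
Y + l(-185) = √36241 + 0 = √36241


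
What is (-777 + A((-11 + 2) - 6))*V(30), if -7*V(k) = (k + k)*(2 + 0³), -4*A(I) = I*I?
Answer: 99990/7 ≈ 14284.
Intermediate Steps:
A(I) = -I²/4 (A(I) = -I*I/4 = -I²/4)
V(k) = -4*k/7 (V(k) = -(k + k)*(2 + 0³)/7 = -2*k*(2 + 0)/7 = -2*k*2/7 = -4*k/7)
(-777 + A((-11 + 2) - 6))*V(30) = (-777 - ((-11 + 2) - 6)²/4)*(-4/7*30) = (-777 - (-9 - 6)²/4)*(-120/7) = (-777 - ¼*(-15)²)*(-120/7) = (-777 - ¼*225)*(-120/7) = (-777 - 225/4)*(-120/7) = -3333/4*(-120/7) = 99990/7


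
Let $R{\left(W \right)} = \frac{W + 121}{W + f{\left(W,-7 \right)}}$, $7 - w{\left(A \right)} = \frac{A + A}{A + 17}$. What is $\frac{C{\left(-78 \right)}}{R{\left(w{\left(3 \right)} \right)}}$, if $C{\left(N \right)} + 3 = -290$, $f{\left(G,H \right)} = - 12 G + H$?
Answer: $\frac{236451}{1277} \approx 185.16$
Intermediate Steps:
$f{\left(G,H \right)} = H - 12 G$
$C{\left(N \right)} = -293$ ($C{\left(N \right)} = -3 - 290 = -293$)
$w{\left(A \right)} = 7 - \frac{2 A}{17 + A}$ ($w{\left(A \right)} = 7 - \frac{A + A}{A + 17} = 7 - \frac{2 A}{17 + A}$)
$R{\left(W \right)} = \frac{121 + W}{-7 - 11 W}$ ($R{\left(W \right)} = \frac{W + 121}{W - \left(7 + 12 W\right)} = \frac{121 + W}{-7 - 11 W}$)
$\frac{C{\left(-78 \right)}}{R{\left(w{\left(3 \right)} \right)}} = - \frac{293}{\frac{1}{7 + 11 \frac{119 + 5 \cdot 3}{17 + 3}} \left(-121 - \frac{119 + 5 \cdot 3}{17 + 3}\right)} = - \frac{293}{\frac{1}{7 + 11 \frac{119 + 15}{20}} \left(-121 - \frac{119 + 15}{20}\right)} = - \frac{293}{\frac{1}{7 + 11 \cdot \frac{1}{20} \cdot 134} \left(-121 - \frac{1}{20} \cdot 134\right)} = - \frac{293}{\frac{1}{7 + 11 \cdot \frac{67}{10}} \left(-121 - \frac{67}{10}\right)} = - \frac{293}{\frac{1}{7 + \frac{737}{10}} \left(-121 - \frac{67}{10}\right)} = - \frac{293}{\frac{1}{\frac{807}{10}} \left(- \frac{1277}{10}\right)} = - \frac{293}{\frac{10}{807} \left(- \frac{1277}{10}\right)} = - \frac{293}{- \frac{1277}{807}} = \left(-293\right) \left(- \frac{807}{1277}\right) = \frac{236451}{1277}$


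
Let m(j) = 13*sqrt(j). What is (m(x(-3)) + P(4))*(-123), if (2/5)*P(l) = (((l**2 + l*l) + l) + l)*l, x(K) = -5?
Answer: -49200 - 1599*I*sqrt(5) ≈ -49200.0 - 3575.5*I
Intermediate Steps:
P(l) = 5*l*(2*l + 2*l**2)/2 (P(l) = 5*((((l**2 + l*l) + l) + l)*l)/2 = 5*((((l**2 + l**2) + l) + l)*l)/2 = 5*(((2*l**2 + l) + l)*l)/2 = 5*(((l + 2*l**2) + l)*l)/2 = 5*((2*l + 2*l**2)*l)/2 = 5*(l*(2*l + 2*l**2))/2 = 5*l*(2*l + 2*l**2)/2)
(m(x(-3)) + P(4))*(-123) = (13*sqrt(-5) + 5*4**2*(1 + 4))*(-123) = (13*(I*sqrt(5)) + 5*16*5)*(-123) = (13*I*sqrt(5) + 400)*(-123) = (400 + 13*I*sqrt(5))*(-123) = -49200 - 1599*I*sqrt(5)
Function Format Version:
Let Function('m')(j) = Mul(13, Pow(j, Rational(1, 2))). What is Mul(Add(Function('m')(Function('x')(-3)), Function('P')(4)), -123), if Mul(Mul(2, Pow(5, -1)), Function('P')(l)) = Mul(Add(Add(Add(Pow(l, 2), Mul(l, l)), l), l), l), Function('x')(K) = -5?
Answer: Add(-49200, Mul(-1599, I, Pow(5, Rational(1, 2)))) ≈ Add(-49200., Mul(-3575.5, I))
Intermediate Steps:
Function('P')(l) = Mul(Rational(5, 2), l, Add(Mul(2, l), Mul(2, Pow(l, 2)))) (Function('P')(l) = Mul(Rational(5, 2), Mul(Add(Add(Add(Pow(l, 2), Mul(l, l)), l), l), l)) = Mul(Rational(5, 2), Mul(Add(Add(Add(Pow(l, 2), Pow(l, 2)), l), l), l)) = Mul(Rational(5, 2), Mul(Add(Add(Mul(2, Pow(l, 2)), l), l), l)) = Mul(Rational(5, 2), Mul(Add(Add(l, Mul(2, Pow(l, 2))), l), l)) = Mul(Rational(5, 2), Mul(Add(Mul(2, l), Mul(2, Pow(l, 2))), l)) = Mul(Rational(5, 2), Mul(l, Add(Mul(2, l), Mul(2, Pow(l, 2))))) = Mul(Rational(5, 2), l, Add(Mul(2, l), Mul(2, Pow(l, 2)))))
Mul(Add(Function('m')(Function('x')(-3)), Function('P')(4)), -123) = Mul(Add(Mul(13, Pow(-5, Rational(1, 2))), Mul(5, Pow(4, 2), Add(1, 4))), -123) = Mul(Add(Mul(13, Mul(I, Pow(5, Rational(1, 2)))), Mul(5, 16, 5)), -123) = Mul(Add(Mul(13, I, Pow(5, Rational(1, 2))), 400), -123) = Mul(Add(400, Mul(13, I, Pow(5, Rational(1, 2)))), -123) = Add(-49200, Mul(-1599, I, Pow(5, Rational(1, 2))))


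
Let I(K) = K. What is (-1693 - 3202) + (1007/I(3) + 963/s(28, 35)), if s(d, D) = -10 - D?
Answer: -68711/15 ≈ -4580.7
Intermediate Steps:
(-1693 - 3202) + (1007/I(3) + 963/s(28, 35)) = (-1693 - 3202) + (1007/3 + 963/(-10 - 1*35)) = -4895 + (1007*(⅓) + 963/(-10 - 35)) = -4895 + (1007/3 + 963/(-45)) = -4895 + (1007/3 + 963*(-1/45)) = -4895 + (1007/3 - 107/5) = -4895 + 4714/15 = -68711/15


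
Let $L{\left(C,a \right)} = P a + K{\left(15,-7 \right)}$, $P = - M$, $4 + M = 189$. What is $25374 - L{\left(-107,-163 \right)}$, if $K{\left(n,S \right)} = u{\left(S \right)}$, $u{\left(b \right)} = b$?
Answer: $-4774$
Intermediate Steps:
$K{\left(n,S \right)} = S$
$M = 185$ ($M = -4 + 189 = 185$)
$P = -185$ ($P = \left(-1\right) 185 = -185$)
$L{\left(C,a \right)} = -7 - 185 a$ ($L{\left(C,a \right)} = - 185 a - 7 = -7 - 185 a$)
$25374 - L{\left(-107,-163 \right)} = 25374 - \left(-7 - -30155\right) = 25374 - \left(-7 + 30155\right) = 25374 - 30148 = -4774$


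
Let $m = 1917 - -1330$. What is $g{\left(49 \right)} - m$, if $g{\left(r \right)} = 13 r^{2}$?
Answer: $27966$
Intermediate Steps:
$m = 3247$ ($m = 1917 + 1330 = 3247$)
$g{\left(49 \right)} - m = 13 \cdot 49^{2} - 3247 = 13 \cdot 2401 - 3247 = 31213 - 3247 = 27966$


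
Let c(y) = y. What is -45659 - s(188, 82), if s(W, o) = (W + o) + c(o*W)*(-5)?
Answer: 31151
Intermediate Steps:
s(W, o) = W + o - 5*W*o (s(W, o) = (W + o) + (o*W)*(-5) = (W + o) + (W*o)*(-5) = (W + o) - 5*W*o = W + o - 5*W*o)
-45659 - s(188, 82) = -45659 - (188 + 82 - 5*188*82) = -45659 - (188 + 82 - 77080) = -45659 - 1*(-76810) = -45659 + 76810 = 31151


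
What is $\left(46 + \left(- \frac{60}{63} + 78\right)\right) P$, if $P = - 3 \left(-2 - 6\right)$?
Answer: $\frac{20672}{7} \approx 2953.1$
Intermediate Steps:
$P = 24$ ($P = \left(-3\right) \left(-8\right) = 24$)
$\left(46 + \left(- \frac{60}{63} + 78\right)\right) P = \left(46 + \left(- \frac{60}{63} + 78\right)\right) 24 = \left(46 + \left(\left(-60\right) \frac{1}{63} + 78\right)\right) 24 = \left(46 + \left(- \frac{20}{21} + 78\right)\right) 24 = \left(46 + \frac{1618}{21}\right) 24 = \frac{2584}{21} \cdot 24 = \frac{20672}{7}$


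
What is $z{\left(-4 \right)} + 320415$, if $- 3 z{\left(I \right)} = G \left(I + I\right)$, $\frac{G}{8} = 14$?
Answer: $\frac{962141}{3} \approx 3.2071 \cdot 10^{5}$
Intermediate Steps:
$G = 112$ ($G = 8 \cdot 14 = 112$)
$z{\left(I \right)} = - \frac{224 I}{3}$ ($z{\left(I \right)} = - \frac{112 \left(I + I\right)}{3} = - \frac{112 \cdot 2 I}{3} = - \frac{224 I}{3}$)
$z{\left(-4 \right)} + 320415 = \left(- \frac{224}{3}\right) \left(-4\right) + 320415 = \frac{896}{3} + 320415 = \frac{962141}{3}$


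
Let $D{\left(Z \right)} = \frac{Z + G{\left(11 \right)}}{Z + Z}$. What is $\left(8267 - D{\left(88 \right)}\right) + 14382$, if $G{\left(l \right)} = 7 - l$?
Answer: $\frac{996535}{44} \approx 22649.0$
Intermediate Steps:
$D{\left(Z \right)} = \frac{-4 + Z}{2 Z}$ ($D{\left(Z \right)} = \frac{Z + \left(7 - 11\right)}{Z + Z} = \frac{Z + \left(7 - 11\right)}{2 Z} = \left(Z - 4\right) \frac{1}{2 Z} = \left(-4 + Z\right) \frac{1}{2 Z} = \frac{-4 + Z}{2 Z}$)
$\left(8267 - D{\left(88 \right)}\right) + 14382 = \left(8267 - \frac{-4 + 88}{2 \cdot 88}\right) + 14382 = \left(8267 - \frac{1}{2} \cdot \frac{1}{88} \cdot 84\right) + 14382 = \left(8267 - \frac{21}{44}\right) + 14382 = \frac{363727}{44} + 14382 = \frac{996535}{44}$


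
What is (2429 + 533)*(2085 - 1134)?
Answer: 2816862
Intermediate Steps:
(2429 + 533)*(2085 - 1134) = 2962*951 = 2816862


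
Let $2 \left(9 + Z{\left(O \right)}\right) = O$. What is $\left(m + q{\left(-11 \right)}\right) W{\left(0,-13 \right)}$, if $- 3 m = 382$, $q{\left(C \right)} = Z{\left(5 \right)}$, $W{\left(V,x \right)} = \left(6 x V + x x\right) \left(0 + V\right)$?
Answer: $0$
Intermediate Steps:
$Z{\left(O \right)} = -9 + \frac{O}{2}$
$W{\left(V,x \right)} = V \left(x^{2} + 6 V x\right)$ ($W{\left(V,x \right)} = \left(6 V x + x^{2}\right) V = \left(x^{2} + 6 V x\right) V = V \left(x^{2} + 6 V x\right)$)
$q{\left(C \right)} = - \frac{13}{2}$ ($q{\left(C \right)} = -9 + \frac{1}{2} \cdot 5 = -9 + \frac{5}{2} = - \frac{13}{2}$)
$m = - \frac{382}{3}$ ($m = \left(- \frac{1}{3}\right) 382 = - \frac{382}{3} \approx -127.33$)
$\left(m + q{\left(-11 \right)}\right) W{\left(0,-13 \right)} = \left(- \frac{382}{3} - \frac{13}{2}\right) 0 \left(-13\right) \left(-13 + 6 \cdot 0\right) = - \frac{803 \cdot 0 \left(-13\right) \left(-13 + 0\right)}{6} = - \frac{803 \cdot 0 \left(-13\right) \left(-13\right)}{6} = \left(- \frac{803}{6}\right) 0 = 0$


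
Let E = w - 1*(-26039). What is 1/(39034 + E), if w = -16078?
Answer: 1/48995 ≈ 2.0410e-5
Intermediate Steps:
E = 9961 (E = -16078 - 1*(-26039) = -16078 + 26039 = 9961)
1/(39034 + E) = 1/(39034 + 9961) = 1/48995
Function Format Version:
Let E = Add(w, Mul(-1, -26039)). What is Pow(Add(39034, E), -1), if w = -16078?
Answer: Rational(1, 48995) ≈ 2.0410e-5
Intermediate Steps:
E = 9961 (E = Add(-16078, Mul(-1, -26039)) = Add(-16078, 26039) = 9961)
Pow(Add(39034, E), -1) = Pow(Add(39034, 9961), -1) = Pow(48995, -1) = Rational(1, 48995)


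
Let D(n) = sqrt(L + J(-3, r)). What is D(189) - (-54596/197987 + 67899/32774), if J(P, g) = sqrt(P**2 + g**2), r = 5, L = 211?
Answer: -11653790009/6488825938 + sqrt(211 + sqrt(34)) ≈ 12.929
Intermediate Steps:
D(n) = sqrt(211 + sqrt(34)) (D(n) = sqrt(211 + sqrt((-3)**2 + 5**2)) = sqrt(211 + sqrt(9 + 25)) = sqrt(211 + sqrt(34)))
D(189) - (-54596/197987 + 67899/32774) = sqrt(211 + sqrt(34)) - (-54596/197987 + 67899/32774) = sqrt(211 + sqrt(34)) - 1*11653790009/6488825938 = sqrt(211 + sqrt(34)) - 11653790009/6488825938 = -11653790009/6488825938 + sqrt(211 + sqrt(34))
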